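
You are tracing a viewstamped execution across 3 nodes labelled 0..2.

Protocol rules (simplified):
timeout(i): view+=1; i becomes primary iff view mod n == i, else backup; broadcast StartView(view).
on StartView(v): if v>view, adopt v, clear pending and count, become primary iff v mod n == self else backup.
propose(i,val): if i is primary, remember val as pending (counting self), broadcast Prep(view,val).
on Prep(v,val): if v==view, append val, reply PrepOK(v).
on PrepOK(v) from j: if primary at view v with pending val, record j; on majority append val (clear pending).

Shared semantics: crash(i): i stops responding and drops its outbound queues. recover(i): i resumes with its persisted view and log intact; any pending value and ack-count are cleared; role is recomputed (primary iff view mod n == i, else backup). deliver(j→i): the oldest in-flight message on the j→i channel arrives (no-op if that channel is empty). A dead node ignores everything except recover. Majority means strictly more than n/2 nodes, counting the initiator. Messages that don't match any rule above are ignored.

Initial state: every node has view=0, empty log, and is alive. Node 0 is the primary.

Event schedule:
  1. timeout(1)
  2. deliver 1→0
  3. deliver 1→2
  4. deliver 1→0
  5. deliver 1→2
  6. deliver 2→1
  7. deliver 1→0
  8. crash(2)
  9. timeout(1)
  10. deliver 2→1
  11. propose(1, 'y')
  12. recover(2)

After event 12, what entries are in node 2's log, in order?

empty

after 1 — timeout(1): n1:prim/v1/[-]
after 2 — deliver 1→0: n0:back/v1/[-]
after 3 — deliver 1→2: n2:back/v1/[-]
after 4 — deliver 1→0: ·
after 5 — deliver 1→2: ·
after 6 — deliver 2→1: ·
after 7 — deliver 1→0: ·
after 8 — crash(2): n2:✗back/v1/[-]
after 9 — timeout(1): n1:back/v2/[-]
after 10 — deliver 2→1: ·
after 11 — propose(1,'y'): ·
after 12 — recover(2): n2:back/v1/[-]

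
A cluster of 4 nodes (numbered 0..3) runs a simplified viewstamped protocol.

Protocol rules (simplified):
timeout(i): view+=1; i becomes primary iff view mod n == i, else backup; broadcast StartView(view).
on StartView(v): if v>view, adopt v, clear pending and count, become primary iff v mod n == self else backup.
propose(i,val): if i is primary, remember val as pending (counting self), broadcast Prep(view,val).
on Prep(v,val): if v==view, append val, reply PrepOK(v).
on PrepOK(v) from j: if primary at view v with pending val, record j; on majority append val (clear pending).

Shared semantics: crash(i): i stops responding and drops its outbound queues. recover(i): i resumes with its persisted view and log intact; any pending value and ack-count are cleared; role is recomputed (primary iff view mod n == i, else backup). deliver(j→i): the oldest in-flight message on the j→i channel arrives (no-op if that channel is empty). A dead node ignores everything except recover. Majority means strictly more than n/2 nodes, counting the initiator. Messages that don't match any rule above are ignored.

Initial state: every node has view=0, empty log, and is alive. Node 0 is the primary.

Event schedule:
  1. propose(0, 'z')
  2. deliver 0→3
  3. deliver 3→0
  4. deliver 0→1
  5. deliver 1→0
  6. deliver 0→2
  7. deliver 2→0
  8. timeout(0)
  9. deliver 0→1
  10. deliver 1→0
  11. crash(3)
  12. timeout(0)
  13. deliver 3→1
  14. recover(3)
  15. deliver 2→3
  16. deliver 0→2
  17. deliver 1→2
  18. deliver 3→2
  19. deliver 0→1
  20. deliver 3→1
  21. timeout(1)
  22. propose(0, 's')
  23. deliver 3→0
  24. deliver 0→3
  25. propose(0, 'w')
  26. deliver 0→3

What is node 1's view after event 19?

2

step 1 propose(0,'z'): —
step 2 deliver 0→3: 3={back,v=0,log=z}
step 3 deliver 3→0: —
step 4 deliver 0→1: 1={back,v=0,log=z}
step 5 deliver 1→0: 0={prim,v=0,log=z}
step 6 deliver 0→2: 2={back,v=0,log=z}
step 7 deliver 2→0: —
step 8 timeout(0): 0={back,v=1,log=z}
step 9 deliver 0→1: 1={prim,v=1,log=z}
step 10 deliver 1→0: —
step 11 crash(3): 3={✗back,v=0,log=z}
step 12 timeout(0): 0={back,v=2,log=z}
step 13 deliver 3→1: —
step 14 recover(3): 3={back,v=0,log=z}
step 15 deliver 2→3: —
step 16 deliver 0→2: 2={back,v=1,log=z}
step 17 deliver 1→2: —
step 18 deliver 3→2: —
step 19 deliver 0→1: 1={back,v=2,log=z}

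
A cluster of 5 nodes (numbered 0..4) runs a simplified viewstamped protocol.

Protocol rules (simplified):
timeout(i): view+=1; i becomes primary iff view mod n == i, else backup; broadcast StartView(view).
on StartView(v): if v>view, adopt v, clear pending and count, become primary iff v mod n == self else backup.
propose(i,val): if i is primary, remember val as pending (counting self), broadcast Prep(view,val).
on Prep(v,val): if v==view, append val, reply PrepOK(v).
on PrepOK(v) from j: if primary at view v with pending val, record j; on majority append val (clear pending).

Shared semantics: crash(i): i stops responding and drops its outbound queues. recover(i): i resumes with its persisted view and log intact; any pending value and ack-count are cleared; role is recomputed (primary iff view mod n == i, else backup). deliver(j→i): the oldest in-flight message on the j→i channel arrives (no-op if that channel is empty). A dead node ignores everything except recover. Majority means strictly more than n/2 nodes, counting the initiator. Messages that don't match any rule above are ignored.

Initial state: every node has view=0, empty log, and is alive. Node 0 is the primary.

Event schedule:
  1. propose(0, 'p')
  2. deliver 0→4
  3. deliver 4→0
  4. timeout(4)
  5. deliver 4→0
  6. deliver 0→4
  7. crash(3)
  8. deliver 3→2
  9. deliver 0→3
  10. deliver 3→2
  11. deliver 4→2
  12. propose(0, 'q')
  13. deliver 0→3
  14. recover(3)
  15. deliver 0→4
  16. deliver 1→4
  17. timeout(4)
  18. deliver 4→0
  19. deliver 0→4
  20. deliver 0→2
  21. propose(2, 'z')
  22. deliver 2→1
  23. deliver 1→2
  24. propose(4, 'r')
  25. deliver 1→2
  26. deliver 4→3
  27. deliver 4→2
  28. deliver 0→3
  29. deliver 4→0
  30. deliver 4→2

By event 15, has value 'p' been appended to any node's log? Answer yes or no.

yes

[1] propose(0,'p') → ∅
[2] deliver 0→4 → N4(back v0 [p])
[3] deliver 4→0 → ∅
[4] timeout(4) → N4(back v1 [p])
[5] deliver 4→0 → N0(back v1 [-])
[6] deliver 0→4 → ∅
[7] crash(3) → N3(✗back v0 [-])
[8] deliver 3→2 → ∅
[9] deliver 0→3 → ∅
[10] deliver 3→2 → ∅
[11] deliver 4→2 → N2(back v1 [-])
[12] propose(0,'q') → ∅
[13] deliver 0→3 → ∅
[14] recover(3) → N3(back v0 [-])
[15] deliver 0→4 → ∅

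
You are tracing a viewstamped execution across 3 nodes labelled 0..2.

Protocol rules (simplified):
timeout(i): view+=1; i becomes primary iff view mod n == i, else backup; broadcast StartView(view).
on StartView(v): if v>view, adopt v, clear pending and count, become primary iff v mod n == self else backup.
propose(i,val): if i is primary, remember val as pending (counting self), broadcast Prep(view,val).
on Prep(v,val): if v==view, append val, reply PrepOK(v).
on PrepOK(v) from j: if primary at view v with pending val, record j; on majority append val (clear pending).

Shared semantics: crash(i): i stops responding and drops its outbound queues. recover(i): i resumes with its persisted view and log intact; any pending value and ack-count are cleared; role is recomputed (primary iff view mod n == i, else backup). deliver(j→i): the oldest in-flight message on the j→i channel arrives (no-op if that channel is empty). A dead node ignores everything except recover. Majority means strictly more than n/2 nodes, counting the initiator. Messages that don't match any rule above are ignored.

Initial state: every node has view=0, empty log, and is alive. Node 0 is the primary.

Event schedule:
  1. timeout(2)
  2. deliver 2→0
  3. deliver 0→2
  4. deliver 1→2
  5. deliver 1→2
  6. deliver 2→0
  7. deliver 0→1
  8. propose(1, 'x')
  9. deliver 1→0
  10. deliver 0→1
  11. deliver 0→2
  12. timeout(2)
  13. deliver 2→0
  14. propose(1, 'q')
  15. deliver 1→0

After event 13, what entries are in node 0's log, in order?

step 1 timeout(2): 2={back,v=1,log=-}
step 2 deliver 2→0: 0={back,v=1,log=-}
step 3 deliver 0→2: —
step 4 deliver 1→2: —
step 5 deliver 1→2: —
step 6 deliver 2→0: —
step 7 deliver 0→1: —
step 8 propose(1,'x'): —
step 9 deliver 1→0: —
step 10 deliver 0→1: —
step 11 deliver 0→2: —
step 12 timeout(2): 2={prim,v=2,log=-}
step 13 deliver 2→0: 0={back,v=2,log=-}

empty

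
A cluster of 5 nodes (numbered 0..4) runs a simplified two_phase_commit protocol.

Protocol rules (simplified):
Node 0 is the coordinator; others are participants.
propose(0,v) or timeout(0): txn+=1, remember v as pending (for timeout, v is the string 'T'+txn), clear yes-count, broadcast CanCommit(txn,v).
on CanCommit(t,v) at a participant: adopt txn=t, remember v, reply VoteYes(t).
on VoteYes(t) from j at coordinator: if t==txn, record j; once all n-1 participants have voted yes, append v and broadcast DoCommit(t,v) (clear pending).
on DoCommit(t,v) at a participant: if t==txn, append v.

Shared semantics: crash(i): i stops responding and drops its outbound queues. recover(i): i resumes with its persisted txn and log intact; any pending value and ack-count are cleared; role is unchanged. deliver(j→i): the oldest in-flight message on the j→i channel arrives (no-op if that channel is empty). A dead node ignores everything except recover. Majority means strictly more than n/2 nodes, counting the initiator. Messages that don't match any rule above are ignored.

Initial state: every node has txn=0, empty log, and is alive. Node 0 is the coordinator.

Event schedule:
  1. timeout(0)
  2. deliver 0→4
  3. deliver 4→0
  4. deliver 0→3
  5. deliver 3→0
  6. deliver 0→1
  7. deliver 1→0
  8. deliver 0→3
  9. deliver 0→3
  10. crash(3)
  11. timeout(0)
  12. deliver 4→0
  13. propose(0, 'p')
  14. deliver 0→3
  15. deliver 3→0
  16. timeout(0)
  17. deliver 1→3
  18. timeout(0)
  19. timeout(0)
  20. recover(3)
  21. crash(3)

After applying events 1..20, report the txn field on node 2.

0

e1 timeout(0): 0[coor,t=1,-]
e2 deliver 0→4: 4[part,t=1,-]
e3 deliver 4→0: ·
e4 deliver 0→3: 3[part,t=1,-]
e5 deliver 3→0: ·
e6 deliver 0→1: 1[part,t=1,-]
e7 deliver 1→0: ·
e8 deliver 0→3: ·
e9 deliver 0→3: ·
e10 crash(3): 3[✗part,t=1,-]
e11 timeout(0): 0[coor,t=2,-]
e12 deliver 4→0: ·
e13 propose(0,'p'): 0[coor,t=3,-]
e14 deliver 0→3: ·
e15 deliver 3→0: ·
e16 timeout(0): 0[coor,t=4,-]
e17 deliver 1→3: ·
e18 timeout(0): 0[coor,t=5,-]
e19 timeout(0): 0[coor,t=6,-]
e20 recover(3): 3[part,t=1,-]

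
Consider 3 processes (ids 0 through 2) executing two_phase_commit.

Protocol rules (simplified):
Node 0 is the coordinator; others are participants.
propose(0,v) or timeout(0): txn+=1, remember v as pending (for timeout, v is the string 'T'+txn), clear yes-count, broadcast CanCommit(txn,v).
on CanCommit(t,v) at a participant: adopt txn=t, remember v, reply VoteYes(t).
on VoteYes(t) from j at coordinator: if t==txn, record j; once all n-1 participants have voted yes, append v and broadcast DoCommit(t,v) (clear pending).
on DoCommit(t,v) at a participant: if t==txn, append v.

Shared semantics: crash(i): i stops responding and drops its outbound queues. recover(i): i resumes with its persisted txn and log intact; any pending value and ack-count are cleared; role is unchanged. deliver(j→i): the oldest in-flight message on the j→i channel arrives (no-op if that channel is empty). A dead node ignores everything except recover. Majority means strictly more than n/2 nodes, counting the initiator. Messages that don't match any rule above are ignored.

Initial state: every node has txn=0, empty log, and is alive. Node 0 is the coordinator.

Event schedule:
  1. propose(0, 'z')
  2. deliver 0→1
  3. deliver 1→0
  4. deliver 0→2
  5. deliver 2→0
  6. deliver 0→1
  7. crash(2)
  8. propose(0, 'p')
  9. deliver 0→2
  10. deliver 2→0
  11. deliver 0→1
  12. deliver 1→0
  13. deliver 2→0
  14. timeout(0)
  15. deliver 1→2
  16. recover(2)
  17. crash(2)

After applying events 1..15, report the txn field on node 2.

[1] propose(0,'z') → N0(coor t1 [-])
[2] deliver 0→1 → N1(part t1 [-])
[3] deliver 1→0 → ∅
[4] deliver 0→2 → N2(part t1 [-])
[5] deliver 2→0 → N0(coor t1 [z])
[6] deliver 0→1 → N1(part t1 [z])
[7] crash(2) → N2(✗part t1 [-])
[8] propose(0,'p') → N0(coor t2 [z])
[9] deliver 0→2 → ∅
[10] deliver 2→0 → ∅
[11] deliver 0→1 → N1(part t2 [z])
[12] deliver 1→0 → ∅
[13] deliver 2→0 → ∅
[14] timeout(0) → N0(coor t3 [z])
[15] deliver 1→2 → ∅

1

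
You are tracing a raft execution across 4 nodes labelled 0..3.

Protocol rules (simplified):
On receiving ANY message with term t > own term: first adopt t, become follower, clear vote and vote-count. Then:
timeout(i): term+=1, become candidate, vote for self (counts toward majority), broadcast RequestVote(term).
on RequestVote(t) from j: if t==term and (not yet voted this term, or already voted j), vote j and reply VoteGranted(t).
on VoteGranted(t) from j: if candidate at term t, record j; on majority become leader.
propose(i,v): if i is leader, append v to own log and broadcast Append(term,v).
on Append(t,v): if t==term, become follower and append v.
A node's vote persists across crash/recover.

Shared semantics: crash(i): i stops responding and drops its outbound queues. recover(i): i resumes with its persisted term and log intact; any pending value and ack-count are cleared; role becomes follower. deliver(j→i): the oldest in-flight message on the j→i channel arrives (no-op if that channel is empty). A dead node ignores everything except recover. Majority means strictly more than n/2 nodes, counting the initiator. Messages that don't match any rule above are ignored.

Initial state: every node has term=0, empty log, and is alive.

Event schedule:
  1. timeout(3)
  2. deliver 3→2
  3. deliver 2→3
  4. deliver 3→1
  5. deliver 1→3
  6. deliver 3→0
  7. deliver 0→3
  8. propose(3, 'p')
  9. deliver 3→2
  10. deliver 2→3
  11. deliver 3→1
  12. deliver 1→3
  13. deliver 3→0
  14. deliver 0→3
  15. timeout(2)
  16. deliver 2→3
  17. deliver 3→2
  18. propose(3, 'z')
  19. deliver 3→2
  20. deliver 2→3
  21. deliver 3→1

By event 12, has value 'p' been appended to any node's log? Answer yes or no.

after 1 — timeout(3): n3:cand/t1/[-]
after 2 — deliver 3→2: n2:foll/t1/[-]
after 3 — deliver 2→3: ·
after 4 — deliver 3→1: n1:foll/t1/[-]
after 5 — deliver 1→3: n3:lead/t1/[-]
after 6 — deliver 3→0: n0:foll/t1/[-]
after 7 — deliver 0→3: ·
after 8 — propose(3,'p'): n3:lead/t1/[p]
after 9 — deliver 3→2: n2:foll/t1/[p]
after 10 — deliver 2→3: ·
after 11 — deliver 3→1: n1:foll/t1/[p]
after 12 — deliver 1→3: ·

yes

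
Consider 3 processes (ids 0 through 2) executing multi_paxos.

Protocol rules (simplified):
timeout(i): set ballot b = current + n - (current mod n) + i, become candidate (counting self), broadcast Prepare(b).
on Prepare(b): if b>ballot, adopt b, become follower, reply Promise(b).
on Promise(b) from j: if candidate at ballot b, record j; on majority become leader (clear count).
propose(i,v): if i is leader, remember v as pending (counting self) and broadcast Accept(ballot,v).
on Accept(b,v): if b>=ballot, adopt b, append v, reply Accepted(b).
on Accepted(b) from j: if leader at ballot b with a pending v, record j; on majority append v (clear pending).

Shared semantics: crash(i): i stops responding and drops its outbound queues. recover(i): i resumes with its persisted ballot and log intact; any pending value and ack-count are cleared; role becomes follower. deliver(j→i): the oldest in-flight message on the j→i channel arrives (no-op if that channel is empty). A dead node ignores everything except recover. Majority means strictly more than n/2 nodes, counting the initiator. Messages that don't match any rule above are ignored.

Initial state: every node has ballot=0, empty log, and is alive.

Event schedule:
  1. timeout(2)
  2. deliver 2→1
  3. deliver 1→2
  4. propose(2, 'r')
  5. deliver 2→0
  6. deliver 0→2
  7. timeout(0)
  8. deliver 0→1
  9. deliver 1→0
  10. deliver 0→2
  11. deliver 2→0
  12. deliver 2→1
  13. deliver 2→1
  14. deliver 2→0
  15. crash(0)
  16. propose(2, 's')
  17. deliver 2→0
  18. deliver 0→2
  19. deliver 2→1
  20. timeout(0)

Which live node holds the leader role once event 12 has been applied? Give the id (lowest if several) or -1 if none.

after 1 — timeout(2): n2:cand/b5/[-]
after 2 — deliver 2→1: n1:foll/b5/[-]
after 3 — deliver 1→2: n2:lead/b5/[-]
after 4 — propose(2,'r'): ·
after 5 — deliver 2→0: n0:foll/b5/[-]
after 6 — deliver 0→2: ·
after 7 — timeout(0): n0:cand/b6/[-]
after 8 — deliver 0→1: n1:foll/b6/[-]
after 9 — deliver 1→0: n0:lead/b6/[-]
after 10 — deliver 0→2: n2:foll/b6/[-]
after 11 — deliver 2→0: ·
after 12 — deliver 2→1: ·

0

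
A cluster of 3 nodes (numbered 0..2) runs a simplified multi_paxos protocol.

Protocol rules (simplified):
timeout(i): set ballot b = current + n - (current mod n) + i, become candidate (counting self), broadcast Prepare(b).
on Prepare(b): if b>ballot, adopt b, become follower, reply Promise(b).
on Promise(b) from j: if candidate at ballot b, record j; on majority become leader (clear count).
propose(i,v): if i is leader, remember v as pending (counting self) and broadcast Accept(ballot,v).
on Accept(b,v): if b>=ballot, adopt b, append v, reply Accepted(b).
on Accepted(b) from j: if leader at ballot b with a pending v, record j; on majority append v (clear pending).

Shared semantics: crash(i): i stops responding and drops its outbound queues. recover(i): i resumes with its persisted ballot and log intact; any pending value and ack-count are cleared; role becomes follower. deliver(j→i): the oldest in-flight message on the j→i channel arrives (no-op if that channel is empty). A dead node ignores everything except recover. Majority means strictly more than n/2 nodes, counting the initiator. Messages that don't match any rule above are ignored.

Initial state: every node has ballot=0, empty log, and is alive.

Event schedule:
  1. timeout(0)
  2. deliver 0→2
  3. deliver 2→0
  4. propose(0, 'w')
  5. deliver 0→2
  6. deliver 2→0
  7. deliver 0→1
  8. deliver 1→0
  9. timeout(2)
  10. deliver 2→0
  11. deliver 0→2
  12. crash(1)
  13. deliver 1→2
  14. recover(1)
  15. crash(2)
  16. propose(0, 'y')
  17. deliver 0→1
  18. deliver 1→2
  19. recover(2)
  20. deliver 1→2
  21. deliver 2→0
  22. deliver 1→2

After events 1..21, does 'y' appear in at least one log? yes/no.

step 1 timeout(0): 0={cand,b=3,log=-}
step 2 deliver 0→2: 2={foll,b=3,log=-}
step 3 deliver 2→0: 0={lead,b=3,log=-}
step 4 propose(0,'w'): —
step 5 deliver 0→2: 2={foll,b=3,log=w}
step 6 deliver 2→0: 0={lead,b=3,log=w}
step 7 deliver 0→1: 1={foll,b=3,log=-}
step 8 deliver 1→0: —
step 9 timeout(2): 2={cand,b=8,log=w}
step 10 deliver 2→0: 0={foll,b=8,log=w}
step 11 deliver 0→2: 2={lead,b=8,log=w}
step 12 crash(1): 1={✗foll,b=3,log=-}
step 13 deliver 1→2: —
step 14 recover(1): 1={foll,b=3,log=-}
step 15 crash(2): 2={✗lead,b=8,log=w}
step 16 propose(0,'y'): —
step 17 deliver 0→1: 1={foll,b=3,log=w}
step 18 deliver 1→2: —
step 19 recover(2): 2={foll,b=8,log=w}
step 20 deliver 1→2: —
step 21 deliver 2→0: —

no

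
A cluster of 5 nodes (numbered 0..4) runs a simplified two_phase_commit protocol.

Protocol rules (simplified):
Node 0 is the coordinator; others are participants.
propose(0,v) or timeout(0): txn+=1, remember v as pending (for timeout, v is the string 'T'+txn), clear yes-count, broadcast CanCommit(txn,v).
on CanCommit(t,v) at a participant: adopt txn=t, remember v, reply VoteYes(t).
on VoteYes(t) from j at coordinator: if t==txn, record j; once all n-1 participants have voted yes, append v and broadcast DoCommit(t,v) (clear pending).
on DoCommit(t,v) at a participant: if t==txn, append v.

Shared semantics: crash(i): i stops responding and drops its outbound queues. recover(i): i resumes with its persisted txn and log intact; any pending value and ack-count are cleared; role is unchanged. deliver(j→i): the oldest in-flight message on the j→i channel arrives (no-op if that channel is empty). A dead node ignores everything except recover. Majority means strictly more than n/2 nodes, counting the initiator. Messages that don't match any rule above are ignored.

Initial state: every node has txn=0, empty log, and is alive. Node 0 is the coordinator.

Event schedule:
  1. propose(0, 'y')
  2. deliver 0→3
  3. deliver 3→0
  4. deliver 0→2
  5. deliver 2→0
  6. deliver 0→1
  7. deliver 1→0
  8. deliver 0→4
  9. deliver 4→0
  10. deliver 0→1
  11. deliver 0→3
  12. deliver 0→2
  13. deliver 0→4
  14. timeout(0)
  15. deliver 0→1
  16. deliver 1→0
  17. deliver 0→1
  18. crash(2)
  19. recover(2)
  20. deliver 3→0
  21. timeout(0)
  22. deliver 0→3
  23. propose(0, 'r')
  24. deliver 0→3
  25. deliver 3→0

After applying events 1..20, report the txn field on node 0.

after 1 — propose(0,'y'): n0:coor/t1/[-]
after 2 — deliver 0→3: n3:part/t1/[-]
after 3 — deliver 3→0: ·
after 4 — deliver 0→2: n2:part/t1/[-]
after 5 — deliver 2→0: ·
after 6 — deliver 0→1: n1:part/t1/[-]
after 7 — deliver 1→0: ·
after 8 — deliver 0→4: n4:part/t1/[-]
after 9 — deliver 4→0: n0:coor/t1/[y]
after 10 — deliver 0→1: n1:part/t1/[y]
after 11 — deliver 0→3: n3:part/t1/[y]
after 12 — deliver 0→2: n2:part/t1/[y]
after 13 — deliver 0→4: n4:part/t1/[y]
after 14 — timeout(0): n0:coor/t2/[y]
after 15 — deliver 0→1: n1:part/t2/[y]
after 16 — deliver 1→0: ·
after 17 — deliver 0→1: ·
after 18 — crash(2): n2:✗part/t1/[y]
after 19 — recover(2): n2:part/t1/[y]
after 20 — deliver 3→0: ·

2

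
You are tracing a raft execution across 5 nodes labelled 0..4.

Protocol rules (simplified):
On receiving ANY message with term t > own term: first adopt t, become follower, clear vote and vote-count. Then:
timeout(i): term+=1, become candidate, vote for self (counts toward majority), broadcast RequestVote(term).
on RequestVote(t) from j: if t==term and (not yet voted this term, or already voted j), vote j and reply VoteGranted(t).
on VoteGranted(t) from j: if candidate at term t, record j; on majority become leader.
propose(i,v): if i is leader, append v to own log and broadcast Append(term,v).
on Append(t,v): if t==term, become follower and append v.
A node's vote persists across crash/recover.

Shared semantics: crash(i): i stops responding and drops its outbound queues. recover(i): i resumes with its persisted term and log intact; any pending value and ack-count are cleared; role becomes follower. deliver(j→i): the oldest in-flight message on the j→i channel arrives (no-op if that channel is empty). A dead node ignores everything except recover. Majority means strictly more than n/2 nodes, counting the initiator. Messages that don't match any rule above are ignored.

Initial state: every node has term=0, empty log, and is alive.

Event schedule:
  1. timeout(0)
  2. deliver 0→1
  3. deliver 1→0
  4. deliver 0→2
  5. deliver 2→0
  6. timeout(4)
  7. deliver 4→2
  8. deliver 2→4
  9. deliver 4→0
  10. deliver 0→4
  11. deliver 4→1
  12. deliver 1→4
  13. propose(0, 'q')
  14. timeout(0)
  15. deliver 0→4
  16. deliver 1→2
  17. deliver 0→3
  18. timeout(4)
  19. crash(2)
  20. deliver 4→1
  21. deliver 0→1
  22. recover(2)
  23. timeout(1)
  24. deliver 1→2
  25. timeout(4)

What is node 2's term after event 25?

3

1. timeout(0):  <0:cand t1 ->
2. deliver 0→1:  <1:foll t1 ->
3. deliver 1→0:  nop
4. deliver 0→2:  <2:foll t1 ->
5. deliver 2→0:  <0:lead t1 ->
6. timeout(4):  <4:cand t1 ->
7. deliver 4→2:  nop
8. deliver 2→4:  nop
9. deliver 4→0:  nop
10. deliver 0→4:  nop
11. deliver 4→1:  nop
12. deliver 1→4:  nop
13. propose(0,'q'):  <0:lead t1 q>
14. timeout(0):  <0:cand t2 q>
15. deliver 0→4:  <4:foll t1 q>
16. deliver 1→2:  nop
17. deliver 0→3:  <3:foll t1 ->
18. timeout(4):  <4:cand t2 q>
19. crash(2):  <2:✗foll t1 ->
20. deliver 4→1:  <1:foll t2 ->
21. deliver 0→1:  nop
22. recover(2):  <2:foll t1 ->
23. timeout(1):  <1:cand t3 ->
24. deliver 1→2:  <2:foll t3 ->
25. timeout(4):  <4:cand t3 q>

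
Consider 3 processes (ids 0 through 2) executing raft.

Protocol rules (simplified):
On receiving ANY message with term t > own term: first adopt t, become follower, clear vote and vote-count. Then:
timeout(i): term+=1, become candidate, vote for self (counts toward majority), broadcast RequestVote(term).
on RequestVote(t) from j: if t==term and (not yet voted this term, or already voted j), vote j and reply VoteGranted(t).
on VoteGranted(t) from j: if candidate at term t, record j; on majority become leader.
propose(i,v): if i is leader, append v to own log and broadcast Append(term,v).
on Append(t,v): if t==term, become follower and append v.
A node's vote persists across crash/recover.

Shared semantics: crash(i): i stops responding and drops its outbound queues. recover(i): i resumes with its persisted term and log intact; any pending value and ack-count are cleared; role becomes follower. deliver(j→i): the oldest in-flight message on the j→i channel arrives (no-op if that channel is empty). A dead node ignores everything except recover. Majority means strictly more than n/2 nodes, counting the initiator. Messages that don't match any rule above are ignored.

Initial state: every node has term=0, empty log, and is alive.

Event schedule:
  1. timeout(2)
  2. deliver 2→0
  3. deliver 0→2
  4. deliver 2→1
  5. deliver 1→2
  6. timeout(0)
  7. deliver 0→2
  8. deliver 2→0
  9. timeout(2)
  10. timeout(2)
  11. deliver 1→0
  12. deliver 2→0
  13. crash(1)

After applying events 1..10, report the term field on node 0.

2

step 1 timeout(2): 2={cand,t=1,log=-}
step 2 deliver 2→0: 0={foll,t=1,log=-}
step 3 deliver 0→2: 2={lead,t=1,log=-}
step 4 deliver 2→1: 1={foll,t=1,log=-}
step 5 deliver 1→2: —
step 6 timeout(0): 0={cand,t=2,log=-}
step 7 deliver 0→2: 2={foll,t=2,log=-}
step 8 deliver 2→0: 0={lead,t=2,log=-}
step 9 timeout(2): 2={cand,t=3,log=-}
step 10 timeout(2): 2={cand,t=4,log=-}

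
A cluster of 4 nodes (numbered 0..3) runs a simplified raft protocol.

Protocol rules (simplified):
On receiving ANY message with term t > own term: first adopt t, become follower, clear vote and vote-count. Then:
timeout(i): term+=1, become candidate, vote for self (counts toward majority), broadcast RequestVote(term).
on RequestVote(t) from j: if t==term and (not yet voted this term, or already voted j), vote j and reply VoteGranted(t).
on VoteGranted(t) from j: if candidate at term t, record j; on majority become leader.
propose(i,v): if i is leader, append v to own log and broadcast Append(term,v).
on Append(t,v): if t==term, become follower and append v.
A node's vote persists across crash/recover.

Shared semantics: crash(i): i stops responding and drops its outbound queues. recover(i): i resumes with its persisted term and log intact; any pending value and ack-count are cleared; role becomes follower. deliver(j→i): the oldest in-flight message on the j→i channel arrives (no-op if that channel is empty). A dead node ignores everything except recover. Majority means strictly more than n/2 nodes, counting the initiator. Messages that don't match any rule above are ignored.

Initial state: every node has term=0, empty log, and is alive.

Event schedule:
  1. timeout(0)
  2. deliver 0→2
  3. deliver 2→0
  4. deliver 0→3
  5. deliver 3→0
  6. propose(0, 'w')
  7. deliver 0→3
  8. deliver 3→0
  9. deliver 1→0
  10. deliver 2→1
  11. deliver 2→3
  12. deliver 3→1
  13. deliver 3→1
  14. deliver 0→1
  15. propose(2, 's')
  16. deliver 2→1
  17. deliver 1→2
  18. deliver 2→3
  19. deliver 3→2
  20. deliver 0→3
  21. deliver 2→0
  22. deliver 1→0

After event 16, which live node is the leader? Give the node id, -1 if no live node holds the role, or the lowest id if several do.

1. timeout(0):  <0:cand t1 ->
2. deliver 0→2:  <2:foll t1 ->
3. deliver 2→0:  nop
4. deliver 0→3:  <3:foll t1 ->
5. deliver 3→0:  <0:lead t1 ->
6. propose(0,'w'):  <0:lead t1 w>
7. deliver 0→3:  <3:foll t1 w>
8. deliver 3→0:  nop
9. deliver 1→0:  nop
10. deliver 2→1:  nop
11. deliver 2→3:  nop
12. deliver 3→1:  nop
13. deliver 3→1:  nop
14. deliver 0→1:  <1:foll t1 ->
15. propose(2,'s'):  nop
16. deliver 2→1:  nop

0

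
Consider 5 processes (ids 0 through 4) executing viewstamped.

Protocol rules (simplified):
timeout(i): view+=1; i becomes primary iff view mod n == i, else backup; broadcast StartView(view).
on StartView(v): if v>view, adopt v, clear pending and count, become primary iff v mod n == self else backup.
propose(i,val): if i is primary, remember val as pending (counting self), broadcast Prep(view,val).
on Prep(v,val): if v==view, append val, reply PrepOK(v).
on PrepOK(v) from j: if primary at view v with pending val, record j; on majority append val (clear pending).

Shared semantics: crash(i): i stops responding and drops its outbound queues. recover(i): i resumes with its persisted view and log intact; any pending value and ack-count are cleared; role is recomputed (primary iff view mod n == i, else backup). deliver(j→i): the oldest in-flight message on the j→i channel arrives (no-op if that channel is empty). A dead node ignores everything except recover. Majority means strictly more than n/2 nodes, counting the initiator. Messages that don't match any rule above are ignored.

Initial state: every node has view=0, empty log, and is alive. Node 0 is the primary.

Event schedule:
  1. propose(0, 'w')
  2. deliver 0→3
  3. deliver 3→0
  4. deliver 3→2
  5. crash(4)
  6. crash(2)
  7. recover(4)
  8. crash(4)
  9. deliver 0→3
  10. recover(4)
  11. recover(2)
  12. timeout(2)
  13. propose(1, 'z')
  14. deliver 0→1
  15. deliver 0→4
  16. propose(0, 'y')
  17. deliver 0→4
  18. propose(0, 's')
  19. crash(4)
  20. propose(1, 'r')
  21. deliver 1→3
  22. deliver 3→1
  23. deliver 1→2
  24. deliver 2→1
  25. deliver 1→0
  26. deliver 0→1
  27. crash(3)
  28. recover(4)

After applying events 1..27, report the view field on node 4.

0

after 1 — propose(0,'w'): ·
after 2 — deliver 0→3: n3:back/v0/[w]
after 3 — deliver 3→0: ·
after 4 — deliver 3→2: ·
after 5 — crash(4): n4:✗back/v0/[-]
after 6 — crash(2): n2:✗back/v0/[-]
after 7 — recover(4): n4:back/v0/[-]
after 8 — crash(4): n4:✗back/v0/[-]
after 9 — deliver 0→3: ·
after 10 — recover(4): n4:back/v0/[-]
after 11 — recover(2): n2:back/v0/[-]
after 12 — timeout(2): n2:back/v1/[-]
after 13 — propose(1,'z'): ·
after 14 — deliver 0→1: n1:back/v0/[w]
after 15 — deliver 0→4: n4:back/v0/[w]
after 16 — propose(0,'y'): ·
after 17 — deliver 0→4: n4:back/v0/[w,y]
after 18 — propose(0,'s'): ·
after 19 — crash(4): n4:✗back/v0/[w,y]
after 20 — propose(1,'r'): ·
after 21 — deliver 1→3: ·
after 22 — deliver 3→1: ·
after 23 — deliver 1→2: ·
after 24 — deliver 2→1: n1:prim/v1/[w]
after 25 — deliver 1→0: ·
after 26 — deliver 0→1: ·
after 27 — crash(3): n3:✗back/v0/[w]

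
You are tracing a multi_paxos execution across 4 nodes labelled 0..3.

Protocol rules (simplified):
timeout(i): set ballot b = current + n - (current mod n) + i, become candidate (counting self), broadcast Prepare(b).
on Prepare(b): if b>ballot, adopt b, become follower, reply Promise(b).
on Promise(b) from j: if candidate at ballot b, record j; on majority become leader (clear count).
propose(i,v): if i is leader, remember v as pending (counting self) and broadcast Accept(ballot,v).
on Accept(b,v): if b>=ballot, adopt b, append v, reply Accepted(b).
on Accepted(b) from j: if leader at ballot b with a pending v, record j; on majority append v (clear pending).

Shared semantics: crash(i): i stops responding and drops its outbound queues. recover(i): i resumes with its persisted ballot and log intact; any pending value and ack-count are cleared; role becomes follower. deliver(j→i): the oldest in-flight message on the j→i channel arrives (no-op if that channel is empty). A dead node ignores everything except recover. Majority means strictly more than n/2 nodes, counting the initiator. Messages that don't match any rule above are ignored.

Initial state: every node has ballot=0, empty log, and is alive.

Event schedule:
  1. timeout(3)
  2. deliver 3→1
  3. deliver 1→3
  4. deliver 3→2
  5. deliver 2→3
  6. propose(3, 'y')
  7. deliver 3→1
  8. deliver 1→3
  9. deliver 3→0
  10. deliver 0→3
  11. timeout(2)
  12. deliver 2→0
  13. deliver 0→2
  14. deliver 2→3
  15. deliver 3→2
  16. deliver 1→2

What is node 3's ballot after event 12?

7

after 1 — timeout(3): n3:cand/b7/[-]
after 2 — deliver 3→1: n1:foll/b7/[-]
after 3 — deliver 1→3: ·
after 4 — deliver 3→2: n2:foll/b7/[-]
after 5 — deliver 2→3: n3:lead/b7/[-]
after 6 — propose(3,'y'): ·
after 7 — deliver 3→1: n1:foll/b7/[y]
after 8 — deliver 1→3: ·
after 9 — deliver 3→0: n0:foll/b7/[-]
after 10 — deliver 0→3: ·
after 11 — timeout(2): n2:cand/b10/[-]
after 12 — deliver 2→0: n0:foll/b10/[-]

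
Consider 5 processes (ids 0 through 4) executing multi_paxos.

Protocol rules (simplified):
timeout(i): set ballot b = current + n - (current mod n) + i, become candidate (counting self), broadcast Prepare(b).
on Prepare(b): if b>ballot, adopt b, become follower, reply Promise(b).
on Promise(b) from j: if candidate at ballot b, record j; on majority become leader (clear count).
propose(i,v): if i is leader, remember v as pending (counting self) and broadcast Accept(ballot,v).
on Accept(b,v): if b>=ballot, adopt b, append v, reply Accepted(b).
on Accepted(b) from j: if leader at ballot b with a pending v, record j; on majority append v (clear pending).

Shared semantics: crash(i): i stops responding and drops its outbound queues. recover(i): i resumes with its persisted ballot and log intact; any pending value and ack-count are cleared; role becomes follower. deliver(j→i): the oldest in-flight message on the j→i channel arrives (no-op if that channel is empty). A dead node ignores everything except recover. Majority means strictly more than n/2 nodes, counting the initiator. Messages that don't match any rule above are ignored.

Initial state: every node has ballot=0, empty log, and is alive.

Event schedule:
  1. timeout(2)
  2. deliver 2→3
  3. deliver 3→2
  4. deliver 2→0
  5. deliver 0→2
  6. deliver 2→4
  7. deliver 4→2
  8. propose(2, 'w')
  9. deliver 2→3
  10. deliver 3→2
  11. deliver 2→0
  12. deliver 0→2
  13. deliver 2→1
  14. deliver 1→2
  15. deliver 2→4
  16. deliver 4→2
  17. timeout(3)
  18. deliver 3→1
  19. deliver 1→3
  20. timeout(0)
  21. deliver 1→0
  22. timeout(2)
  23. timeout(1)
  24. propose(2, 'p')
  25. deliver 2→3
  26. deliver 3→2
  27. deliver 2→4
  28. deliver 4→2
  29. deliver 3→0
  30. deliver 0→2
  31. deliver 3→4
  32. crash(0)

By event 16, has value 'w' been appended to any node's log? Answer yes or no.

yes

step 1 timeout(2): 2={cand,b=7,log=-}
step 2 deliver 2→3: 3={foll,b=7,log=-}
step 3 deliver 3→2: —
step 4 deliver 2→0: 0={foll,b=7,log=-}
step 5 deliver 0→2: 2={lead,b=7,log=-}
step 6 deliver 2→4: 4={foll,b=7,log=-}
step 7 deliver 4→2: —
step 8 propose(2,'w'): —
step 9 deliver 2→3: 3={foll,b=7,log=w}
step 10 deliver 3→2: —
step 11 deliver 2→0: 0={foll,b=7,log=w}
step 12 deliver 0→2: 2={lead,b=7,log=w}
step 13 deliver 2→1: 1={foll,b=7,log=-}
step 14 deliver 1→2: —
step 15 deliver 2→4: 4={foll,b=7,log=w}
step 16 deliver 4→2: —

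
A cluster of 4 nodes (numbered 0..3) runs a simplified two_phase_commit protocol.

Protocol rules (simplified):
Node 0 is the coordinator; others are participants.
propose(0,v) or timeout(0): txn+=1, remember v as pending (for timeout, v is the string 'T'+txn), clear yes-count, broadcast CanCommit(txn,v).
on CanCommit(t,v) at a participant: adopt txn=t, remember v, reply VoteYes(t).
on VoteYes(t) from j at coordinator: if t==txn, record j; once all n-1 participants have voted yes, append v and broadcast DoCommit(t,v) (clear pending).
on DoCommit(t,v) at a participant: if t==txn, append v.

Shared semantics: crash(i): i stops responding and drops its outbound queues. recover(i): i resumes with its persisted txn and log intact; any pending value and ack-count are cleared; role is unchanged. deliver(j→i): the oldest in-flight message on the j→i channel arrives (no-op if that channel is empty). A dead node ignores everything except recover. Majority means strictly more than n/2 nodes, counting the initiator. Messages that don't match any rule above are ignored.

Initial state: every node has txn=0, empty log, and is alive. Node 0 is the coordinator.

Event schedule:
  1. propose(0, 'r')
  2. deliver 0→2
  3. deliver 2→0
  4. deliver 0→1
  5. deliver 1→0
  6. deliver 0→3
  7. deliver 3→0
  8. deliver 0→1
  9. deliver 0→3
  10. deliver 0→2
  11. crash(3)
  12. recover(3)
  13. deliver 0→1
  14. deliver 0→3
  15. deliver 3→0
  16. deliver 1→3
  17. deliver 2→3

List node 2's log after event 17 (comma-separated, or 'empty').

r

after 1 — propose(0,'r'): n0:coor/t1/[-]
after 2 — deliver 0→2: n2:part/t1/[-]
after 3 — deliver 2→0: ·
after 4 — deliver 0→1: n1:part/t1/[-]
after 5 — deliver 1→0: ·
after 6 — deliver 0→3: n3:part/t1/[-]
after 7 — deliver 3→0: n0:coor/t1/[r]
after 8 — deliver 0→1: n1:part/t1/[r]
after 9 — deliver 0→3: n3:part/t1/[r]
after 10 — deliver 0→2: n2:part/t1/[r]
after 11 — crash(3): n3:✗part/t1/[r]
after 12 — recover(3): n3:part/t1/[r]
after 13 — deliver 0→1: ·
after 14 — deliver 0→3: ·
after 15 — deliver 3→0: ·
after 16 — deliver 1→3: ·
after 17 — deliver 2→3: ·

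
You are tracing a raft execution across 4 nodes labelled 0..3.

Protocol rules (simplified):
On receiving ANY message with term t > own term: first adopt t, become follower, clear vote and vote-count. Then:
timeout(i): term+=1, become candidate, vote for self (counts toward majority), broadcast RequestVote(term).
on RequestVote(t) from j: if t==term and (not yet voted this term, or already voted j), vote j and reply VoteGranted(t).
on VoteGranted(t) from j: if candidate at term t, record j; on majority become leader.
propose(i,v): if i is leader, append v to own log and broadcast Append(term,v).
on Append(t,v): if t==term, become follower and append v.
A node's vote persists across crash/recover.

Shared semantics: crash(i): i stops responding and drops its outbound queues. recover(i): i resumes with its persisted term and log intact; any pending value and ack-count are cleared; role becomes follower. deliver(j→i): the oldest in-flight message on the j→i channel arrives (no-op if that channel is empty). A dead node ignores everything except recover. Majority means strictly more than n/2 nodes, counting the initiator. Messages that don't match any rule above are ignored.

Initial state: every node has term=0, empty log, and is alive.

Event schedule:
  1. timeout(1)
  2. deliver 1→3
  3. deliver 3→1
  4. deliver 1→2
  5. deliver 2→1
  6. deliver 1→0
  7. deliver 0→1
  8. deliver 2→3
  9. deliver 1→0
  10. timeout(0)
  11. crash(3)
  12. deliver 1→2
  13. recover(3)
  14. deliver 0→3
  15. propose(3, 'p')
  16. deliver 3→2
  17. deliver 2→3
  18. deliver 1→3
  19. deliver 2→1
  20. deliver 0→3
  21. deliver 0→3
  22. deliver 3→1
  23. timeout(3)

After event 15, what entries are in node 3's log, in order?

1. timeout(1):  <1:cand t1 ->
2. deliver 1→3:  <3:foll t1 ->
3. deliver 3→1:  nop
4. deliver 1→2:  <2:foll t1 ->
5. deliver 2→1:  <1:lead t1 ->
6. deliver 1→0:  <0:foll t1 ->
7. deliver 0→1:  nop
8. deliver 2→3:  nop
9. deliver 1→0:  nop
10. timeout(0):  <0:cand t2 ->
11. crash(3):  <3:✗foll t1 ->
12. deliver 1→2:  nop
13. recover(3):  <3:foll t1 ->
14. deliver 0→3:  <3:foll t2 ->
15. propose(3,'p'):  nop

empty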